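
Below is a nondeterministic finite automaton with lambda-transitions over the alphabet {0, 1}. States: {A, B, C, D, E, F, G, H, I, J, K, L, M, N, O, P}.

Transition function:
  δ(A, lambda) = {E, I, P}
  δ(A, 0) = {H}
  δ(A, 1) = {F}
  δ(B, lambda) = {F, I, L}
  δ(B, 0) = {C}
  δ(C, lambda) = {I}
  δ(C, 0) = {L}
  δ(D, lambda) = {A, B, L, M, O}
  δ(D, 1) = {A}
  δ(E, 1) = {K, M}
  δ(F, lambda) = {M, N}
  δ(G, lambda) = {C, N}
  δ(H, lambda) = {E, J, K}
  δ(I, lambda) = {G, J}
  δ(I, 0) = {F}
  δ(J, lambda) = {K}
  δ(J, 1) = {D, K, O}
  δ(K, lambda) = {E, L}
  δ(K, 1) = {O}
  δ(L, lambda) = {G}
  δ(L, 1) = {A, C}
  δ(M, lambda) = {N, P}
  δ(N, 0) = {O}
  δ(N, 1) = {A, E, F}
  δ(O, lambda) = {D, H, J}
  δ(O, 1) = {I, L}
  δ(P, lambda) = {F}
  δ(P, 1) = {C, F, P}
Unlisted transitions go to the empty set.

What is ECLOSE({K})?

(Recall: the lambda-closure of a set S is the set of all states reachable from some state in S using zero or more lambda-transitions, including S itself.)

Start with {K}.
From K via lambda: add E, L.
From L via lambda: add G.
From G via lambda: add C, N.
From C via lambda: add I.
From I via lambda: add J.
No new states can be added; the closed set is {C, E, G, I, J, K, L, N}.

{C, E, G, I, J, K, L, N}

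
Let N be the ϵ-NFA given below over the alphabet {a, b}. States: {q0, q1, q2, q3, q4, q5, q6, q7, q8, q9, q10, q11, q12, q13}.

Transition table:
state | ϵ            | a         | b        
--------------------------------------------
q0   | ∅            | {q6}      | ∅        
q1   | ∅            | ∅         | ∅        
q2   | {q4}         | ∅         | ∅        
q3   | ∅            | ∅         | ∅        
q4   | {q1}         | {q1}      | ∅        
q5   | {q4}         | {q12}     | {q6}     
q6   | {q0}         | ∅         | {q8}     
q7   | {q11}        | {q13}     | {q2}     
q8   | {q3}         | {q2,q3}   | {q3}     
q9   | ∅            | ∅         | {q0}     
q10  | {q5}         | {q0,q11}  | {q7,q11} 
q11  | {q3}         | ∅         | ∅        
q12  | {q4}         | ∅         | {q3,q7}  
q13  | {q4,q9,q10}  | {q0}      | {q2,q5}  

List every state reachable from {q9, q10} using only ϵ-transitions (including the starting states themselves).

Start with {q9, q10}.
From q10 via ϵ: add q5.
From q5 via ϵ: add q4.
From q4 via ϵ: add q1.
No new states can be added; the closed set is {q1, q4, q5, q9, q10}.

{q1, q4, q5, q9, q10}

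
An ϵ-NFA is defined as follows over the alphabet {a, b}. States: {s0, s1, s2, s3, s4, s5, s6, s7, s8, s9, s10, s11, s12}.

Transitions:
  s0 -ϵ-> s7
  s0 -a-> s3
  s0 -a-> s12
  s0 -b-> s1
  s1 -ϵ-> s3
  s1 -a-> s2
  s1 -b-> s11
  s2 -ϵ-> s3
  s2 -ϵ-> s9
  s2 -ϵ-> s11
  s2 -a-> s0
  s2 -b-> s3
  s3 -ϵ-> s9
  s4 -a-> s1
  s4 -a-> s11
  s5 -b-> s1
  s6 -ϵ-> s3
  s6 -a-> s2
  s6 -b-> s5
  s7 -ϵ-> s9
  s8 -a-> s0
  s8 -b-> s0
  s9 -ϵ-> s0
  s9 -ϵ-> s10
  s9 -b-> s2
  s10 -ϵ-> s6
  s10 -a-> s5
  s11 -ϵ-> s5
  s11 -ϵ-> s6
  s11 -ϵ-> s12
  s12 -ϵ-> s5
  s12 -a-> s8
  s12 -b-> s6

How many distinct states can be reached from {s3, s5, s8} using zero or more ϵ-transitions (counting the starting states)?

8

Start with {s3, s5, s8}.
From s3 via ϵ: add s9.
From s9 via ϵ: add s0, s10.
From s0 via ϵ: add s7.
From s10 via ϵ: add s6.
ϵ-closure = {s0, s3, s5, s6, s7, s8, s9, s10}, which has 8 states.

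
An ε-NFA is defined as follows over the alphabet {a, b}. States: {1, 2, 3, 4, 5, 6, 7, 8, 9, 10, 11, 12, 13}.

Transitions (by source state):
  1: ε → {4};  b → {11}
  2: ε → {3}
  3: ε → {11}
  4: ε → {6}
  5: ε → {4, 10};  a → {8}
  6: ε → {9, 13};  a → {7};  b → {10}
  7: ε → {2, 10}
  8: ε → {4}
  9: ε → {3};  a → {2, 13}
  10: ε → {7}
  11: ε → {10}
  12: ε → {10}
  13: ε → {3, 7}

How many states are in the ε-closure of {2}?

5

Start with {2}.
From 2 via ε: add 3.
From 3 via ε: add 11.
From 11 via ε: add 10.
From 10 via ε: add 7.
ε-closure = {2, 3, 7, 10, 11}, which has 5 states.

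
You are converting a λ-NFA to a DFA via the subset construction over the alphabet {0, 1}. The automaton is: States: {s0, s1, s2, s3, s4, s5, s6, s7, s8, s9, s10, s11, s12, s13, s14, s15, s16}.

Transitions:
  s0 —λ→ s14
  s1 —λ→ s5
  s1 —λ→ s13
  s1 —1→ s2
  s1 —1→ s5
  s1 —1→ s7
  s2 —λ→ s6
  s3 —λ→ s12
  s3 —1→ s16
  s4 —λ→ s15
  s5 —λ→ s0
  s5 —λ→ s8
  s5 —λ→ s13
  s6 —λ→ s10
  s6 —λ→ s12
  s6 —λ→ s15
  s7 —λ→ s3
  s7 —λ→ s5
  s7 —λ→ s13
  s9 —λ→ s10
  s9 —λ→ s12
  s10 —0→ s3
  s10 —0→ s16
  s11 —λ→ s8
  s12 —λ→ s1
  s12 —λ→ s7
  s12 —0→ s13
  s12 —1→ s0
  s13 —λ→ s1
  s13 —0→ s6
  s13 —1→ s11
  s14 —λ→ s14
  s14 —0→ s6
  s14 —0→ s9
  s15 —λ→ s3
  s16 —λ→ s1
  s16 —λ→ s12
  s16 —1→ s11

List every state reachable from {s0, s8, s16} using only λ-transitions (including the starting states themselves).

Start with {s0, s8, s16}.
From s0 via λ: add s14.
From s16 via λ: add s1, s12.
From s1 via λ: add s5, s13.
From s12 via λ: add s7.
From s7 via λ: add s3.
No new states can be added; the closed set is {s0, s1, s3, s5, s7, s8, s12, s13, s14, s16}.

{s0, s1, s3, s5, s7, s8, s12, s13, s14, s16}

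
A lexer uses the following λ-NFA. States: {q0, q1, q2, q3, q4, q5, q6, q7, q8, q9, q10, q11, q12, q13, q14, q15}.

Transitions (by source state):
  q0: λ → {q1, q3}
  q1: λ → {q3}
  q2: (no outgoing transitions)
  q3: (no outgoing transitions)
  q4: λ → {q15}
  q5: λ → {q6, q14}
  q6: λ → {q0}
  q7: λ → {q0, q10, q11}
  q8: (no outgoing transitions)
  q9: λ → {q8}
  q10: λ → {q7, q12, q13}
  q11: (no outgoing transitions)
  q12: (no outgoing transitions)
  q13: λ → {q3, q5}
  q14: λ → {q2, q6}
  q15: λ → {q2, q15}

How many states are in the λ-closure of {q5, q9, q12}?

Start with {q5, q9, q12}.
From q5 via λ: add q6, q14.
From q9 via λ: add q8.
From q6 via λ: add q0.
From q14 via λ: add q2.
From q0 via λ: add q1, q3.
λ-closure = {q0, q1, q2, q3, q5, q6, q8, q9, q12, q14}, which has 10 states.

10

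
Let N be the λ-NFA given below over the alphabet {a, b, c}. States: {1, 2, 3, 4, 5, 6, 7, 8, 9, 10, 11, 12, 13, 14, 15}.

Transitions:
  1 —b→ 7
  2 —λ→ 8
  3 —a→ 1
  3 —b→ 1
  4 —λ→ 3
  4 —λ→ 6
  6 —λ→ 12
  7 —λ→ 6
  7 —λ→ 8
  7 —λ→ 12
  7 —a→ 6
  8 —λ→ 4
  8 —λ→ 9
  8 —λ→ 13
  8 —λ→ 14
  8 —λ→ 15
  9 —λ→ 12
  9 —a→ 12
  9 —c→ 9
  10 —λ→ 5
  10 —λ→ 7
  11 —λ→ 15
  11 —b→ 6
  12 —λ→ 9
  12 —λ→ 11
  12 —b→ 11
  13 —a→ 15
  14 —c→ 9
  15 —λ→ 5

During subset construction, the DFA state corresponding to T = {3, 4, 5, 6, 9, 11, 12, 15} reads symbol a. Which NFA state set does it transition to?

{1, 5, 9, 11, 12, 15}

3 on a → {1}.
9 on a → {12}.
No a-transition from 4, 5, 6, 11, 12, 15.
Union after reading a: {1, 12}.
Now take the λ-closure:
From 12 via λ: add 9, 11.
From 11 via λ: add 15.
From 15 via λ: add 5.
No new states can be added; the closed set is {1, 5, 9, 11, 12, 15}.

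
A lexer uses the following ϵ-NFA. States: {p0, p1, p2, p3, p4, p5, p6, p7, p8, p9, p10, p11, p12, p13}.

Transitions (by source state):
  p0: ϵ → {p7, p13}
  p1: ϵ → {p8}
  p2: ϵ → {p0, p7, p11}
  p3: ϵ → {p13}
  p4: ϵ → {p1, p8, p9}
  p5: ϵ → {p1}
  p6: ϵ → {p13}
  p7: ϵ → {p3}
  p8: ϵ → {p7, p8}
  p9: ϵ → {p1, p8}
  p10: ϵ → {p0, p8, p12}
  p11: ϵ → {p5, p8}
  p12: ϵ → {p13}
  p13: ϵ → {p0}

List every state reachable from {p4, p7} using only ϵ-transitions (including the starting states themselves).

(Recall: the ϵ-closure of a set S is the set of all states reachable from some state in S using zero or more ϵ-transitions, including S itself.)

{p0, p1, p3, p4, p7, p8, p9, p13}

Start with {p4, p7}.
From p4 via ϵ: add p1, p8, p9.
From p7 via ϵ: add p3.
From p3 via ϵ: add p13.
From p13 via ϵ: add p0.
No new states can be added; the closed set is {p0, p1, p3, p4, p7, p8, p9, p13}.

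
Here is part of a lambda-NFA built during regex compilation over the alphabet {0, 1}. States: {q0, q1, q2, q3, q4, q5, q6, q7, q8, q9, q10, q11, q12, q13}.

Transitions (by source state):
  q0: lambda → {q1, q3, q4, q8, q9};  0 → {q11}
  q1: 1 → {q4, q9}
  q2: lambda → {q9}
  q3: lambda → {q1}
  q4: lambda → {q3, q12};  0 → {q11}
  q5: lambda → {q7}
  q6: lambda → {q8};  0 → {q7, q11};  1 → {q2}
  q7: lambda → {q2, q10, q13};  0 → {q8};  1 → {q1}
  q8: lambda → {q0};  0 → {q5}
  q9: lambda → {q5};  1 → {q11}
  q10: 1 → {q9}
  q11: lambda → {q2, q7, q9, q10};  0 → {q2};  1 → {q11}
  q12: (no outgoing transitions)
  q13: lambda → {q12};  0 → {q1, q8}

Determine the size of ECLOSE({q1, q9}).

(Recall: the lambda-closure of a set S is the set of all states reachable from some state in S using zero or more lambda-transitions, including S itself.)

8

Start with {q1, q9}.
From q9 via lambda: add q5.
From q5 via lambda: add q7.
From q7 via lambda: add q2, q10, q13.
From q13 via lambda: add q12.
lambda-closure = {q1, q2, q5, q7, q9, q10, q12, q13}, which has 8 states.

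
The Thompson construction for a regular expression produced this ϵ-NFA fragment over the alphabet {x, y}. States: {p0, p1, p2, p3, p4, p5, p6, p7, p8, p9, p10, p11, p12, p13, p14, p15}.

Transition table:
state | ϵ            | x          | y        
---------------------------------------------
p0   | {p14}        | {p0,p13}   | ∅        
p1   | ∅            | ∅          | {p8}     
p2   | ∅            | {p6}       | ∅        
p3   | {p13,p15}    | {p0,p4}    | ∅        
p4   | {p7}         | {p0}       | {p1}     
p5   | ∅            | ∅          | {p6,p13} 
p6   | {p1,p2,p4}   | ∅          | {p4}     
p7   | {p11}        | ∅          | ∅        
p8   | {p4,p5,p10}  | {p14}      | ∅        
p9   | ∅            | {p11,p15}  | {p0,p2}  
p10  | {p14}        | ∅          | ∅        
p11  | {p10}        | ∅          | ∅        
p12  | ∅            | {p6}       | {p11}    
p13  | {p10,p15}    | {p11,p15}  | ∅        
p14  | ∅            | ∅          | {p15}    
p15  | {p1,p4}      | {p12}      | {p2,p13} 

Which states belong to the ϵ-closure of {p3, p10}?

{p1, p3, p4, p7, p10, p11, p13, p14, p15}

Start with {p3, p10}.
From p3 via ϵ: add p13, p15.
From p10 via ϵ: add p14.
From p15 via ϵ: add p1, p4.
From p4 via ϵ: add p7.
From p7 via ϵ: add p11.
No new states can be added; the closed set is {p1, p3, p4, p7, p10, p11, p13, p14, p15}.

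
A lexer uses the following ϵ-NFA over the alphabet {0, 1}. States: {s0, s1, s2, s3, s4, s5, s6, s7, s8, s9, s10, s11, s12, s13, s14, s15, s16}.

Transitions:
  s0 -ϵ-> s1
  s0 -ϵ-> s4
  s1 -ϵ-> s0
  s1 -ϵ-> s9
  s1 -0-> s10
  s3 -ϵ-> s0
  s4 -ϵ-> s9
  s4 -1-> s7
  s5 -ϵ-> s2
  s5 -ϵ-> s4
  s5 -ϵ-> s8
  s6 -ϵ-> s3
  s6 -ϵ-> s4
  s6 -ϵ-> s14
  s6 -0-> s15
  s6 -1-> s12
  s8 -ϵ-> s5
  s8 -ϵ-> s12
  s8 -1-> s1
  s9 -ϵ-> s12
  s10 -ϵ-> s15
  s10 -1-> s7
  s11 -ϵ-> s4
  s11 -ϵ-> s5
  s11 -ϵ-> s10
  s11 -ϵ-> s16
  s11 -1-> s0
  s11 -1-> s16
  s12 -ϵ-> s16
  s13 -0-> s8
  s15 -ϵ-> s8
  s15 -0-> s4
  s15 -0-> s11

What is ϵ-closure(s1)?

{s0, s1, s4, s9, s12, s16}

Start with {s1}.
From s1 via ϵ: add s0, s9.
From s0 via ϵ: add s4.
From s9 via ϵ: add s12.
From s12 via ϵ: add s16.
No new states can be added; the closed set is {s0, s1, s4, s9, s12, s16}.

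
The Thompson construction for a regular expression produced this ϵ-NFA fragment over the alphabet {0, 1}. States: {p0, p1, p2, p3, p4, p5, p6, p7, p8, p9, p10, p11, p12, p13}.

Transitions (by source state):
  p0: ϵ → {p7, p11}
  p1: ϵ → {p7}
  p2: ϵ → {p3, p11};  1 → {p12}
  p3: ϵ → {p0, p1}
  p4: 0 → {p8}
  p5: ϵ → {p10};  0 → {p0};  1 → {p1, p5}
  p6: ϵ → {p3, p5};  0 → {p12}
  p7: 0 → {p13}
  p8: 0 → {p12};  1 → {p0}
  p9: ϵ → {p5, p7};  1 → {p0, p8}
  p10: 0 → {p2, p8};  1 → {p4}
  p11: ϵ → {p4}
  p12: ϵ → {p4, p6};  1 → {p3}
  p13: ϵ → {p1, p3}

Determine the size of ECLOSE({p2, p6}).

Start with {p2, p6}.
From p2 via ϵ: add p3, p11.
From p6 via ϵ: add p5.
From p3 via ϵ: add p0, p1.
From p5 via ϵ: add p10.
From p11 via ϵ: add p4.
From p0 via ϵ: add p7.
ϵ-closure = {p0, p1, p2, p3, p4, p5, p6, p7, p10, p11}, which has 10 states.

10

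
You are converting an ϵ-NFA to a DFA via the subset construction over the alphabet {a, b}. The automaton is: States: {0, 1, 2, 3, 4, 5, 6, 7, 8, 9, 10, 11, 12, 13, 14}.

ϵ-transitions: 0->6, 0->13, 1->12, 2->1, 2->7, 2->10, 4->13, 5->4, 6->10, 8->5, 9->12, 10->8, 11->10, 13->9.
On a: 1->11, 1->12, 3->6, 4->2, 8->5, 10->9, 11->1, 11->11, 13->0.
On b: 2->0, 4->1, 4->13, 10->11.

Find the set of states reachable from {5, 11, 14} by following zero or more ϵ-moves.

Start with {5, 11, 14}.
From 5 via ϵ: add 4.
From 11 via ϵ: add 10.
From 4 via ϵ: add 13.
From 10 via ϵ: add 8.
From 13 via ϵ: add 9.
From 9 via ϵ: add 12.
No new states can be added; the closed set is {4, 5, 8, 9, 10, 11, 12, 13, 14}.

{4, 5, 8, 9, 10, 11, 12, 13, 14}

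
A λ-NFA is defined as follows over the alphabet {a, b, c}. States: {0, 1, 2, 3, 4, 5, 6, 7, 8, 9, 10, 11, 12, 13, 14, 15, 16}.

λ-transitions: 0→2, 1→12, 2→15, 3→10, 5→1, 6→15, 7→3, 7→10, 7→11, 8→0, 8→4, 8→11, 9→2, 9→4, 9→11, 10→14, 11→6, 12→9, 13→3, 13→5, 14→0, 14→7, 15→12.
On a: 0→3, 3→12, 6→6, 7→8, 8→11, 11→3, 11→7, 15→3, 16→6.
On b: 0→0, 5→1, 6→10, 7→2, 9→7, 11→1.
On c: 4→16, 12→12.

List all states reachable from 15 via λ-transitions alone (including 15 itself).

Start with {15}.
From 15 via λ: add 12.
From 12 via λ: add 9.
From 9 via λ: add 2, 4, 11.
From 11 via λ: add 6.
No new states can be added; the closed set is {2, 4, 6, 9, 11, 12, 15}.

{2, 4, 6, 9, 11, 12, 15}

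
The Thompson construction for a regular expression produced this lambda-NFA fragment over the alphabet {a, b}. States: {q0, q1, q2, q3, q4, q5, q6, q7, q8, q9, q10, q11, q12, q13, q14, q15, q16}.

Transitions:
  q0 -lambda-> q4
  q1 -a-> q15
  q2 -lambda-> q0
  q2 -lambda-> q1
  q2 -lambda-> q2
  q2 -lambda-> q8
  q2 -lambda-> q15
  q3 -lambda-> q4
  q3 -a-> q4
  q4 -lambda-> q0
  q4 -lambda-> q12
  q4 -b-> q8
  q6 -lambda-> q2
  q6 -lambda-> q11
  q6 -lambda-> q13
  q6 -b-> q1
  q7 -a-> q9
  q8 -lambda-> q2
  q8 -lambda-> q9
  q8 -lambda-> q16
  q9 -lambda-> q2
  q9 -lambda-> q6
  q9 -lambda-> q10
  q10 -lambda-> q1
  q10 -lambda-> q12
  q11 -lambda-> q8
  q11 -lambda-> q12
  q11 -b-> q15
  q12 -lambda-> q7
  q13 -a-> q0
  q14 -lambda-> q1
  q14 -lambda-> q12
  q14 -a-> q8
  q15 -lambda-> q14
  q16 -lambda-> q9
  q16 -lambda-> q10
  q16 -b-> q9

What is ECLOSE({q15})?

Start with {q15}.
From q15 via lambda: add q14.
From q14 via lambda: add q1, q12.
From q12 via lambda: add q7.
No new states can be added; the closed set is {q1, q7, q12, q14, q15}.

{q1, q7, q12, q14, q15}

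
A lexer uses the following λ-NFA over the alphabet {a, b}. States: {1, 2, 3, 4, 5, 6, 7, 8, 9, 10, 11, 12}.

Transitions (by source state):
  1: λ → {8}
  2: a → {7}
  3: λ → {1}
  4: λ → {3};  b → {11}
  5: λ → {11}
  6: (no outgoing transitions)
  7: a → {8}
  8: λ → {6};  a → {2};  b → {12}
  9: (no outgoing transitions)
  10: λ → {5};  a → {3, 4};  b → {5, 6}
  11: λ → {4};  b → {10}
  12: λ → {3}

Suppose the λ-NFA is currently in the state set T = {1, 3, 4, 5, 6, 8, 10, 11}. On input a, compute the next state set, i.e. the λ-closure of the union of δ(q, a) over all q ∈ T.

8 on a → {2}.
10 on a → {3, 4}.
No a-transition from 1, 3, 4, 5, 6, 11.
Union after reading a: {2, 3, 4}.
Now take the λ-closure:
From 3 via λ: add 1.
From 1 via λ: add 8.
From 8 via λ: add 6.
No new states can be added; the closed set is {1, 2, 3, 4, 6, 8}.

{1, 2, 3, 4, 6, 8}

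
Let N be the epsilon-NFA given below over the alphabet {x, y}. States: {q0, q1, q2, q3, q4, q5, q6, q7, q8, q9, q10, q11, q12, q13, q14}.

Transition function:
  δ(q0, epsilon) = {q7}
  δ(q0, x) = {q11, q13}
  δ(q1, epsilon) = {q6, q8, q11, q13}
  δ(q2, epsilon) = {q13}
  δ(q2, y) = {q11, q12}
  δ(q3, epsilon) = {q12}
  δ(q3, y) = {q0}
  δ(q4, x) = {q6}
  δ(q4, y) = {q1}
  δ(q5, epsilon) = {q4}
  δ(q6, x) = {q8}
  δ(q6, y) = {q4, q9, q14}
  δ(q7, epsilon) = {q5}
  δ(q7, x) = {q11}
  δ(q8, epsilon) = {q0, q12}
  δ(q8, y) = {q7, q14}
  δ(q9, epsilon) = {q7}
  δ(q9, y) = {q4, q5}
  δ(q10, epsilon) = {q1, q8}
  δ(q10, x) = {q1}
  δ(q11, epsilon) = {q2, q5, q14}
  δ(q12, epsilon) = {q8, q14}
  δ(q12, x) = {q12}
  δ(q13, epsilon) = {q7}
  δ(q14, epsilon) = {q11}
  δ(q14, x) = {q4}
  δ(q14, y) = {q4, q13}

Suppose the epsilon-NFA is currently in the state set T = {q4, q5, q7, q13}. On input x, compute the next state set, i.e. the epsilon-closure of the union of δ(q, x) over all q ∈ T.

{q2, q4, q5, q6, q7, q11, q13, q14}

q4 on x → {q6}.
q7 on x → {q11}.
No x-transition from q5, q13.
Union after reading x: {q6, q11}.
Now take the epsilon-closure:
From q11 via epsilon: add q2, q5, q14.
From q2 via epsilon: add q13.
From q5 via epsilon: add q4.
From q13 via epsilon: add q7.
No new states can be added; the closed set is {q2, q4, q5, q6, q7, q11, q13, q14}.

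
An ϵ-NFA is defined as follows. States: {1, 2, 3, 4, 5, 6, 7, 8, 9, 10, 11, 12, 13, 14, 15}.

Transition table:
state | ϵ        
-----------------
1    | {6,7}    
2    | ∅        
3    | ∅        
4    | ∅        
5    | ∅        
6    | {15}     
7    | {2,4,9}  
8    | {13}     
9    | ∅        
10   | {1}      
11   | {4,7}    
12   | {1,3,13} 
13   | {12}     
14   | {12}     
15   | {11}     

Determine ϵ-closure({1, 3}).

Start with {1, 3}.
From 1 via ϵ: add 6, 7.
From 6 via ϵ: add 15.
From 7 via ϵ: add 2, 4, 9.
From 15 via ϵ: add 11.
No new states can be added; the closed set is {1, 2, 3, 4, 6, 7, 9, 11, 15}.

{1, 2, 3, 4, 6, 7, 9, 11, 15}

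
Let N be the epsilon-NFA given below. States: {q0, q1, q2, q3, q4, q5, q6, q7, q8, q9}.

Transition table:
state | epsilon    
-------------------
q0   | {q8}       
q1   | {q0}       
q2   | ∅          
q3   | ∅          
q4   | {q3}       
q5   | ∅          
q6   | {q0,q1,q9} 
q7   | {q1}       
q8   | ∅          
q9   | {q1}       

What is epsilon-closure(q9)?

Start with {q9}.
From q9 via epsilon: add q1.
From q1 via epsilon: add q0.
From q0 via epsilon: add q8.
No new states can be added; the closed set is {q0, q1, q8, q9}.

{q0, q1, q8, q9}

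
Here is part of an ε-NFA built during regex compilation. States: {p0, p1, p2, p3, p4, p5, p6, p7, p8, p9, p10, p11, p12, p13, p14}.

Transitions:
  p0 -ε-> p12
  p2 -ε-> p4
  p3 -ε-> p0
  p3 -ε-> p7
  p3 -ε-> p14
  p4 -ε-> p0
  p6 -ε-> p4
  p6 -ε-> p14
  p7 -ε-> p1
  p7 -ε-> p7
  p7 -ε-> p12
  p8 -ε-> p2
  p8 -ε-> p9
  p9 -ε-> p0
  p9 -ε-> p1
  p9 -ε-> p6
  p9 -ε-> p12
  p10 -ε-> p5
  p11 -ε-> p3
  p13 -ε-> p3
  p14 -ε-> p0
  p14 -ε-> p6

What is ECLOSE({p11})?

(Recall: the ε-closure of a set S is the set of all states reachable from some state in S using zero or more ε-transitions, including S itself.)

Start with {p11}.
From p11 via ε: add p3.
From p3 via ε: add p0, p7, p14.
From p0 via ε: add p12.
From p7 via ε: add p1.
From p14 via ε: add p6.
From p6 via ε: add p4.
No new states can be added; the closed set is {p0, p1, p3, p4, p6, p7, p11, p12, p14}.

{p0, p1, p3, p4, p6, p7, p11, p12, p14}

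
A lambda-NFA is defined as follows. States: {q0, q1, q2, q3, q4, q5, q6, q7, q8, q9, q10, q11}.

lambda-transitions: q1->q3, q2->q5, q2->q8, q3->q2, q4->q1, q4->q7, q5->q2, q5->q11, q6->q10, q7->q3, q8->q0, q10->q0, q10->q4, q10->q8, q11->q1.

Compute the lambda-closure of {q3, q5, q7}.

Start with {q3, q5, q7}.
From q3 via lambda: add q2.
From q5 via lambda: add q11.
From q2 via lambda: add q8.
From q11 via lambda: add q1.
From q8 via lambda: add q0.
No new states can be added; the closed set is {q0, q1, q2, q3, q5, q7, q8, q11}.

{q0, q1, q2, q3, q5, q7, q8, q11}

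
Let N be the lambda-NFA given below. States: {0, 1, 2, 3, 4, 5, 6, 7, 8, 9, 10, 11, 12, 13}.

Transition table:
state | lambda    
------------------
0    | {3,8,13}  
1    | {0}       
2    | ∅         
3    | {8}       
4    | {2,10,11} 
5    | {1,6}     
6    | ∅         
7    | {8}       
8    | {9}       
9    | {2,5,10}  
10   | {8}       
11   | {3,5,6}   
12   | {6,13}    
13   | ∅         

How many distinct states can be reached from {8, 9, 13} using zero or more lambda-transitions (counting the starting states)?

Start with {8, 9, 13}.
From 9 via lambda: add 2, 5, 10.
From 5 via lambda: add 1, 6.
From 1 via lambda: add 0.
From 0 via lambda: add 3.
lambda-closure = {0, 1, 2, 3, 5, 6, 8, 9, 10, 13}, which has 10 states.

10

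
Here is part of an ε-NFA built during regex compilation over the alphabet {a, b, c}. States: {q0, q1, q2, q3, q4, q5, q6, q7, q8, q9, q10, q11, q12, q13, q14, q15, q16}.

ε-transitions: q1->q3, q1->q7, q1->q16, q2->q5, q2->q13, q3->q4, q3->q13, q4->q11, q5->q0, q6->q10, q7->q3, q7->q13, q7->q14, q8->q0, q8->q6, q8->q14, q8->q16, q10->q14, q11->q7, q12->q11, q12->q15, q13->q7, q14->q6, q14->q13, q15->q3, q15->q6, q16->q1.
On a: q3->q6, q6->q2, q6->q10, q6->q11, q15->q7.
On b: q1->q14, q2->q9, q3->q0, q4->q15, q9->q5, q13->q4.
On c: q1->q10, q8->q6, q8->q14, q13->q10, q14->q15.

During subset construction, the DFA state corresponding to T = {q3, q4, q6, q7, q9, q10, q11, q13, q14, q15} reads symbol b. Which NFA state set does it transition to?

{q0, q3, q4, q5, q6, q7, q10, q11, q13, q14, q15}

q3 on b → {q0}.
q4 on b → {q15}.
q9 on b → {q5}.
q13 on b → {q4}.
No b-transition from q6, q7, q10, q11, q14, q15.
Union after reading b: {q0, q4, q5, q15}.
Now take the ε-closure:
From q4 via ε: add q11.
From q15 via ε: add q3, q6.
From q3 via ε: add q13.
From q6 via ε: add q10.
From q11 via ε: add q7.
From q7 via ε: add q14.
No new states can be added; the closed set is {q0, q3, q4, q5, q6, q7, q10, q11, q13, q14, q15}.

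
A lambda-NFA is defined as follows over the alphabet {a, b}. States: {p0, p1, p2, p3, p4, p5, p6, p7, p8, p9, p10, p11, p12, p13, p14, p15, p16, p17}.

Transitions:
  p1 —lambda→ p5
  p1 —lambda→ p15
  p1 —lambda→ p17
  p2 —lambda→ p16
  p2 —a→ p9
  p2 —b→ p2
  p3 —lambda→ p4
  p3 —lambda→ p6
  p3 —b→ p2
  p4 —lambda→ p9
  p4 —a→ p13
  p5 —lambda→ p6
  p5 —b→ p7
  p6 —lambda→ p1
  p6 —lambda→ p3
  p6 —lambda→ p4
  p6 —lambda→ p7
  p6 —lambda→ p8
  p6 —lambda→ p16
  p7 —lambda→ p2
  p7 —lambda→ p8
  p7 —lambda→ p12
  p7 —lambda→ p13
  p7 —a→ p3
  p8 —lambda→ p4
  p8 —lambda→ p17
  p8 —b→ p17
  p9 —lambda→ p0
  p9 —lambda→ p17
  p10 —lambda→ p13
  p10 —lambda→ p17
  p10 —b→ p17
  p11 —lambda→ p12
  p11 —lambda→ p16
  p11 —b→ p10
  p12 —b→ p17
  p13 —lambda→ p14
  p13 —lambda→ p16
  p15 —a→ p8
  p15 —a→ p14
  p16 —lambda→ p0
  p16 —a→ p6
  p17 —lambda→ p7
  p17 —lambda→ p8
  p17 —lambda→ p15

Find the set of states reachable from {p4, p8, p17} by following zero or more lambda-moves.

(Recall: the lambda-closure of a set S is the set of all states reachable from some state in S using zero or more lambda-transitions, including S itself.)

{p0, p2, p4, p7, p8, p9, p12, p13, p14, p15, p16, p17}

Start with {p4, p8, p17}.
From p4 via lambda: add p9.
From p17 via lambda: add p7, p15.
From p7 via lambda: add p2, p12, p13.
From p9 via lambda: add p0.
From p2 via lambda: add p16.
From p13 via lambda: add p14.
No new states can be added; the closed set is {p0, p2, p4, p7, p8, p9, p12, p13, p14, p15, p16, p17}.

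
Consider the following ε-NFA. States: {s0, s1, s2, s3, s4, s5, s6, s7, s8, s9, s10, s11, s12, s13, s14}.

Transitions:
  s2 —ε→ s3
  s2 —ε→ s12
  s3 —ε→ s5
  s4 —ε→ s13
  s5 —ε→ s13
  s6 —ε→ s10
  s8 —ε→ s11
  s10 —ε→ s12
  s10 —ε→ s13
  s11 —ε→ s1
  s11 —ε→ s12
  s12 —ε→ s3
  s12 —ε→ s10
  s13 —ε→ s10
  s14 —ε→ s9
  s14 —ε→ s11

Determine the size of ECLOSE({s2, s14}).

10

Start with {s2, s14}.
From s2 via ε: add s3, s12.
From s14 via ε: add s9, s11.
From s3 via ε: add s5.
From s11 via ε: add s1.
From s12 via ε: add s10.
From s5 via ε: add s13.
ε-closure = {s1, s2, s3, s5, s9, s10, s11, s12, s13, s14}, which has 10 states.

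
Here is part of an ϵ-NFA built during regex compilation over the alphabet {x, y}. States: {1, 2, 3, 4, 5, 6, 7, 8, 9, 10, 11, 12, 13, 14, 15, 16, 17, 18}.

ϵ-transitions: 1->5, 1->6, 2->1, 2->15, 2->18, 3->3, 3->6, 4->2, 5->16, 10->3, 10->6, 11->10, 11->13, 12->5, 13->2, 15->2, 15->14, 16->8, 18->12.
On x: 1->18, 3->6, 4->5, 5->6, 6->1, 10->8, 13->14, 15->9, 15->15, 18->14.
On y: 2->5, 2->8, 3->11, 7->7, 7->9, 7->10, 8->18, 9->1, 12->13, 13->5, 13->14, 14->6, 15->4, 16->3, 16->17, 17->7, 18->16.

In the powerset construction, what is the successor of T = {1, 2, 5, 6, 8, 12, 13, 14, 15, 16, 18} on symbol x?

{1, 2, 5, 6, 8, 9, 12, 14, 15, 16, 18}

1 on x → {18}.
5 on x → {6}.
6 on x → {1}.
13 on x → {14}.
15 on x → {9, 15}.
18 on x → {14}.
No x-transition from 2, 8, 12, 14, 16.
Union after reading x: {1, 6, 9, 14, 15, 18}.
Now take the ϵ-closure:
From 1 via ϵ: add 5.
From 15 via ϵ: add 2.
From 18 via ϵ: add 12.
From 5 via ϵ: add 16.
From 16 via ϵ: add 8.
No new states can be added; the closed set is {1, 2, 5, 6, 8, 9, 12, 14, 15, 16, 18}.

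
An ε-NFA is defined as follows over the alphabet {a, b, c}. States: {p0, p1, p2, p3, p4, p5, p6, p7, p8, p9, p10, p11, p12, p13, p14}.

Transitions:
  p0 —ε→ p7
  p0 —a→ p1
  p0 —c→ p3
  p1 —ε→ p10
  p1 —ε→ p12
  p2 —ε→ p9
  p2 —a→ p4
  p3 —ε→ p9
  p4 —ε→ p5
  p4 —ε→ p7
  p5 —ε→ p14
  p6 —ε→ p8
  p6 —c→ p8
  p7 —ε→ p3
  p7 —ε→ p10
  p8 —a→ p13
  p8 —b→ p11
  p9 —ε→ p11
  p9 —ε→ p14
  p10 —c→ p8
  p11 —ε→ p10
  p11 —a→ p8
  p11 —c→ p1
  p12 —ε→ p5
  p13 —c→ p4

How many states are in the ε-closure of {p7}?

6

Start with {p7}.
From p7 via ε: add p3, p10.
From p3 via ε: add p9.
From p9 via ε: add p11, p14.
ε-closure = {p3, p7, p9, p10, p11, p14}, which has 6 states.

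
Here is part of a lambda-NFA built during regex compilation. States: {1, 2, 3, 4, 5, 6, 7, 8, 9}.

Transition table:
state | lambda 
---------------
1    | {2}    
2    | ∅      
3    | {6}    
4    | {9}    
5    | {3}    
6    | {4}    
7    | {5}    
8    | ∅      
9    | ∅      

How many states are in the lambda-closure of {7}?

Start with {7}.
From 7 via lambda: add 5.
From 5 via lambda: add 3.
From 3 via lambda: add 6.
From 6 via lambda: add 4.
From 4 via lambda: add 9.
lambda-closure = {3, 4, 5, 6, 7, 9}, which has 6 states.

6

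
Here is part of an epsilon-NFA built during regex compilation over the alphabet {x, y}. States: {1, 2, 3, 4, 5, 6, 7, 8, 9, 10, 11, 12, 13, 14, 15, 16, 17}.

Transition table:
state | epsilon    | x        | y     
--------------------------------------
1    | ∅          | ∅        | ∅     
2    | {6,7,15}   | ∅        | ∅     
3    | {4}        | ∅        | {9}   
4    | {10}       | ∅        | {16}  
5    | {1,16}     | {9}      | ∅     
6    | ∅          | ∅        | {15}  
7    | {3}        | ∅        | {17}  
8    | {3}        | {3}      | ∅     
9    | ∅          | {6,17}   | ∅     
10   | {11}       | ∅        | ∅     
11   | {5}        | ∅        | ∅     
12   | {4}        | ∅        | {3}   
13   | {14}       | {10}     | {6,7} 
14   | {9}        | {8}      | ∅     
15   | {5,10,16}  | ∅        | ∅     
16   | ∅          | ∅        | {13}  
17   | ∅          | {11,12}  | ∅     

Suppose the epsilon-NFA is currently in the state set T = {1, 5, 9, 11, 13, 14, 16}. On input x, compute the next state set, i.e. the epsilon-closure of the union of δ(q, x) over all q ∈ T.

{1, 3, 4, 5, 6, 8, 9, 10, 11, 16, 17}

5 on x → {9}.
9 on x → {6, 17}.
13 on x → {10}.
14 on x → {8}.
No x-transition from 1, 11, 16.
Union after reading x: {6, 8, 9, 10, 17}.
Now take the epsilon-closure:
From 8 via epsilon: add 3.
From 10 via epsilon: add 11.
From 3 via epsilon: add 4.
From 11 via epsilon: add 5.
From 5 via epsilon: add 1, 16.
No new states can be added; the closed set is {1, 3, 4, 5, 6, 8, 9, 10, 11, 16, 17}.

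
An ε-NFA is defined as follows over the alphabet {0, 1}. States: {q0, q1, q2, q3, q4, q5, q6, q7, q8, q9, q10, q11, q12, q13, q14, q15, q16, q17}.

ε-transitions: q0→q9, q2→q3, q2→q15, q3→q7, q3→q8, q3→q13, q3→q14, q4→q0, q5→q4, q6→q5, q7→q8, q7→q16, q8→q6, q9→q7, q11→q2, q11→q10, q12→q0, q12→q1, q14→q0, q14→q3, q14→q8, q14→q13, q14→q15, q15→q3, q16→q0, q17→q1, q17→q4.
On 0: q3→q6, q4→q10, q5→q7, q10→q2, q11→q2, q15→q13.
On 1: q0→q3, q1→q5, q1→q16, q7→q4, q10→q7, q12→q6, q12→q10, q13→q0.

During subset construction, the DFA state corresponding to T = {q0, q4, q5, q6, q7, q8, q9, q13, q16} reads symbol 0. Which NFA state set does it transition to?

q4 on 0 → {q10}.
q5 on 0 → {q7}.
No 0-transition from q0, q6, q7, q8, q9, q13, q16.
Union after reading 0: {q7, q10}.
Now take the ε-closure:
From q7 via ε: add q8, q16.
From q8 via ε: add q6.
From q16 via ε: add q0.
From q0 via ε: add q9.
From q6 via ε: add q5.
From q5 via ε: add q4.
No new states can be added; the closed set is {q0, q4, q5, q6, q7, q8, q9, q10, q16}.

{q0, q4, q5, q6, q7, q8, q9, q10, q16}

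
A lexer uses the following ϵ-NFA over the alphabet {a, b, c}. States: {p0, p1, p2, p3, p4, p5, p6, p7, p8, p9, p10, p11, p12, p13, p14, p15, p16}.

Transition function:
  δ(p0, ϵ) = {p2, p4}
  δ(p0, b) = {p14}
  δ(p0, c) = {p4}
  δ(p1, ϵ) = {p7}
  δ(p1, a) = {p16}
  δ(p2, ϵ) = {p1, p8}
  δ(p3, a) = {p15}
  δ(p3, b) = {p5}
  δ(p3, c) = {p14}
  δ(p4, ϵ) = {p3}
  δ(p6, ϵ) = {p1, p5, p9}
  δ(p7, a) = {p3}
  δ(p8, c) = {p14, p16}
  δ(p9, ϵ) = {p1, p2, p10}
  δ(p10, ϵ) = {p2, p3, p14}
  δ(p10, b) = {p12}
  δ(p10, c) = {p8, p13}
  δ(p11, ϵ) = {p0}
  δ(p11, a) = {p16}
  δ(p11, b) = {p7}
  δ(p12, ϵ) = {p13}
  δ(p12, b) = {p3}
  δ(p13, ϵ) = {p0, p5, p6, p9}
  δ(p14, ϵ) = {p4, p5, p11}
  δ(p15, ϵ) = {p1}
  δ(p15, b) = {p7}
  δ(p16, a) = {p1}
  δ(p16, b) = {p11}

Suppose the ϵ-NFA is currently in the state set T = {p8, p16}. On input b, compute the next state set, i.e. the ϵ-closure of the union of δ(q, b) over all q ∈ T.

{p0, p1, p2, p3, p4, p7, p8, p11}

p16 on b → {p11}.
No b-transition from p8.
Union after reading b: {p11}.
Now take the ϵ-closure:
From p11 via ϵ: add p0.
From p0 via ϵ: add p2, p4.
From p2 via ϵ: add p1, p8.
From p4 via ϵ: add p3.
From p1 via ϵ: add p7.
No new states can be added; the closed set is {p0, p1, p2, p3, p4, p7, p8, p11}.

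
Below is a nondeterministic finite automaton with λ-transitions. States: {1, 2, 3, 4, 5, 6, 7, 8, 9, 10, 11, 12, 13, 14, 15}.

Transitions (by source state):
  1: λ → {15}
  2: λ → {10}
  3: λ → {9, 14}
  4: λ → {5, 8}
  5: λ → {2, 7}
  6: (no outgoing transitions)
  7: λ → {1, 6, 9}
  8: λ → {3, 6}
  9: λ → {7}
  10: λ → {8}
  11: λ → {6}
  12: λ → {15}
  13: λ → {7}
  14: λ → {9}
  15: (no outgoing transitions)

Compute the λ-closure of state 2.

Start with {2}.
From 2 via λ: add 10.
From 10 via λ: add 8.
From 8 via λ: add 3, 6.
From 3 via λ: add 9, 14.
From 9 via λ: add 7.
From 7 via λ: add 1.
From 1 via λ: add 15.
No new states can be added; the closed set is {1, 2, 3, 6, 7, 8, 9, 10, 14, 15}.

{1, 2, 3, 6, 7, 8, 9, 10, 14, 15}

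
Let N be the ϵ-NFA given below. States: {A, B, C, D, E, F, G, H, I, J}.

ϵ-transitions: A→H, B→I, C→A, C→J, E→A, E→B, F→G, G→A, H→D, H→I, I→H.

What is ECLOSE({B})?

Start with {B}.
From B via ϵ: add I.
From I via ϵ: add H.
From H via ϵ: add D.
No new states can be added; the closed set is {B, D, H, I}.

{B, D, H, I}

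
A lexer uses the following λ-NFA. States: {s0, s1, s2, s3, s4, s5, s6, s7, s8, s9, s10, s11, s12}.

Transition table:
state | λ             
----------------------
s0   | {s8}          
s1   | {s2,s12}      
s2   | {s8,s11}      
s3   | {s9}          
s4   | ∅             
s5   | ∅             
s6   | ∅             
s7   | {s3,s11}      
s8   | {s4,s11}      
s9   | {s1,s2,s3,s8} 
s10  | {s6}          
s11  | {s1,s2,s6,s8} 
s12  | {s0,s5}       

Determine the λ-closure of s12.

{s0, s1, s2, s4, s5, s6, s8, s11, s12}

Start with {s12}.
From s12 via λ: add s0, s5.
From s0 via λ: add s8.
From s8 via λ: add s4, s11.
From s11 via λ: add s1, s2, s6.
No new states can be added; the closed set is {s0, s1, s2, s4, s5, s6, s8, s11, s12}.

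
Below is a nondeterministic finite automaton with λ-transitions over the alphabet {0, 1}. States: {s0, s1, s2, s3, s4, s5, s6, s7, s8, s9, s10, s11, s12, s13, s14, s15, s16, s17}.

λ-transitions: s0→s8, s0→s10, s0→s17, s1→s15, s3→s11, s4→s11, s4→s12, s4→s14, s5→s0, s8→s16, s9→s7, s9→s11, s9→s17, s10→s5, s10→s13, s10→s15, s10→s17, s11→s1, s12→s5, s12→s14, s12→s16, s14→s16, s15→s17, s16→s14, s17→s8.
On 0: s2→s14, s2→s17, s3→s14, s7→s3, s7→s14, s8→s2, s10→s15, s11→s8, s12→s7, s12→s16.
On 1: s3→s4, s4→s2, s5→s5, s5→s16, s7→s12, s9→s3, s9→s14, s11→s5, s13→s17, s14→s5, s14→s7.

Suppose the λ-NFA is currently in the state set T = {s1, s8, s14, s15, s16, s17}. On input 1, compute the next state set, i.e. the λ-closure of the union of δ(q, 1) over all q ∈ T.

{s0, s5, s7, s8, s10, s13, s14, s15, s16, s17}

s14 on 1 → {s5, s7}.
No 1-transition from s1, s8, s15, s16, s17.
Union after reading 1: {s5, s7}.
Now take the λ-closure:
From s5 via λ: add s0.
From s0 via λ: add s8, s10, s17.
From s8 via λ: add s16.
From s10 via λ: add s13, s15.
From s16 via λ: add s14.
No new states can be added; the closed set is {s0, s5, s7, s8, s10, s13, s14, s15, s16, s17}.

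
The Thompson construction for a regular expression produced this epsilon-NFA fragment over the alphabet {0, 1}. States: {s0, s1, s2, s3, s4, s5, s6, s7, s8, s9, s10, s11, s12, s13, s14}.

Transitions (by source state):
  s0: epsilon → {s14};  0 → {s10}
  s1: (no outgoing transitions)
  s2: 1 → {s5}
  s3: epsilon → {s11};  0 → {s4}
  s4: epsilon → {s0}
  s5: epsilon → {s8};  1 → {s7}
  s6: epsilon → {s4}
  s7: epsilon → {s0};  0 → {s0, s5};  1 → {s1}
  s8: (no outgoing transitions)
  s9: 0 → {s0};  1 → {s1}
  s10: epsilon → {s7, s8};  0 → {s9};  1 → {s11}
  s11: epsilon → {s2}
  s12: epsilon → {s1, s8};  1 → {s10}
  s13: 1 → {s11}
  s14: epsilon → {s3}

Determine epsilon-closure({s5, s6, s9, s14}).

{s0, s2, s3, s4, s5, s6, s8, s9, s11, s14}

Start with {s5, s6, s9, s14}.
From s5 via epsilon: add s8.
From s6 via epsilon: add s4.
From s14 via epsilon: add s3.
From s3 via epsilon: add s11.
From s4 via epsilon: add s0.
From s11 via epsilon: add s2.
No new states can be added; the closed set is {s0, s2, s3, s4, s5, s6, s8, s9, s11, s14}.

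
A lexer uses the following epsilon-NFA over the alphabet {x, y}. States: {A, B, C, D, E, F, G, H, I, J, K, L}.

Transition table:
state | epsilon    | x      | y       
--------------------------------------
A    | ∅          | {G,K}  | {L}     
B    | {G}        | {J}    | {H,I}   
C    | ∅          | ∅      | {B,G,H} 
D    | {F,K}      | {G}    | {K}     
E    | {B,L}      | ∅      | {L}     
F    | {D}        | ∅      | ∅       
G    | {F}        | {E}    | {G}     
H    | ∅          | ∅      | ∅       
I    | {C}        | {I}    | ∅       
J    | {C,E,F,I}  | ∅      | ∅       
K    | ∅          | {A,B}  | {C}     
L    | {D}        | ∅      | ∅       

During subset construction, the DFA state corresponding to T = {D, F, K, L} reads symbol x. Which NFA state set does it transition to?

D on x → {G}.
K on x → {A, B}.
No x-transition from F, L.
Union after reading x: {A, B, G}.
Now take the epsilon-closure:
From G via epsilon: add F.
From F via epsilon: add D.
From D via epsilon: add K.
No new states can be added; the closed set is {A, B, D, F, G, K}.

{A, B, D, F, G, K}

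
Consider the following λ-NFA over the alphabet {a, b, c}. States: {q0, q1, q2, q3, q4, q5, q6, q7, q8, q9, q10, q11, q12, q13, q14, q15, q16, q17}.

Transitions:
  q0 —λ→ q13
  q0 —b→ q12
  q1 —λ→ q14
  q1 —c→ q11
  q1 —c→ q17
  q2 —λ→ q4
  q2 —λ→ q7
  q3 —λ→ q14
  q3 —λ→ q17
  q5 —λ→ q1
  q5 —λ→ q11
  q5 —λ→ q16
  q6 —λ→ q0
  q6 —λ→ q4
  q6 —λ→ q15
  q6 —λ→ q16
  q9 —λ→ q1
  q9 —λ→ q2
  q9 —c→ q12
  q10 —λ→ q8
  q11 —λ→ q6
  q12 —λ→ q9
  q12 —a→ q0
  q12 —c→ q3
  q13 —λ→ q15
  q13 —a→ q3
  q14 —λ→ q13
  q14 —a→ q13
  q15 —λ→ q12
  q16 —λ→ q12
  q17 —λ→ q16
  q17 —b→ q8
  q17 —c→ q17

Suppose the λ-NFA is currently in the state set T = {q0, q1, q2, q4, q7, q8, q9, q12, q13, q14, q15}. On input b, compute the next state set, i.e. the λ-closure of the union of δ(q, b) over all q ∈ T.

{q1, q2, q4, q7, q9, q12, q13, q14, q15}

q0 on b → {q12}.
No b-transition from q1, q2, q4, q7, q8, q9, q12, q13, q14, q15.
Union after reading b: {q12}.
Now take the λ-closure:
From q12 via λ: add q9.
From q9 via λ: add q1, q2.
From q1 via λ: add q14.
From q2 via λ: add q4, q7.
From q14 via λ: add q13.
From q13 via λ: add q15.
No new states can be added; the closed set is {q1, q2, q4, q7, q9, q12, q13, q14, q15}.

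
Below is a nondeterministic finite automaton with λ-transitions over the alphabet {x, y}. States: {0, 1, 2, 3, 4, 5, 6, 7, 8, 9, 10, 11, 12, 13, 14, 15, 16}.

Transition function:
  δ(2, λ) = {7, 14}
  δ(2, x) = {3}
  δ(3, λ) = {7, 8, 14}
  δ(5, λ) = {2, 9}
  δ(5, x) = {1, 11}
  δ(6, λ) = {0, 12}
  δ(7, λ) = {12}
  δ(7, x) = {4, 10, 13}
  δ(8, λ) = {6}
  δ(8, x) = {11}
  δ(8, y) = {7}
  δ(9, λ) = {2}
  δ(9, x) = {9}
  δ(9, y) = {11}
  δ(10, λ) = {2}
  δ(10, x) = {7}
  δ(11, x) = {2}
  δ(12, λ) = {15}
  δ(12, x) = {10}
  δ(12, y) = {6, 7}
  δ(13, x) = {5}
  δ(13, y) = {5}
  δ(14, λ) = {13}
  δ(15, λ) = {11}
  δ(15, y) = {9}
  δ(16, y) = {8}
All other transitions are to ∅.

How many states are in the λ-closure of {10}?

Start with {10}.
From 10 via λ: add 2.
From 2 via λ: add 7, 14.
From 7 via λ: add 12.
From 14 via λ: add 13.
From 12 via λ: add 15.
From 15 via λ: add 11.
λ-closure = {2, 7, 10, 11, 12, 13, 14, 15}, which has 8 states.

8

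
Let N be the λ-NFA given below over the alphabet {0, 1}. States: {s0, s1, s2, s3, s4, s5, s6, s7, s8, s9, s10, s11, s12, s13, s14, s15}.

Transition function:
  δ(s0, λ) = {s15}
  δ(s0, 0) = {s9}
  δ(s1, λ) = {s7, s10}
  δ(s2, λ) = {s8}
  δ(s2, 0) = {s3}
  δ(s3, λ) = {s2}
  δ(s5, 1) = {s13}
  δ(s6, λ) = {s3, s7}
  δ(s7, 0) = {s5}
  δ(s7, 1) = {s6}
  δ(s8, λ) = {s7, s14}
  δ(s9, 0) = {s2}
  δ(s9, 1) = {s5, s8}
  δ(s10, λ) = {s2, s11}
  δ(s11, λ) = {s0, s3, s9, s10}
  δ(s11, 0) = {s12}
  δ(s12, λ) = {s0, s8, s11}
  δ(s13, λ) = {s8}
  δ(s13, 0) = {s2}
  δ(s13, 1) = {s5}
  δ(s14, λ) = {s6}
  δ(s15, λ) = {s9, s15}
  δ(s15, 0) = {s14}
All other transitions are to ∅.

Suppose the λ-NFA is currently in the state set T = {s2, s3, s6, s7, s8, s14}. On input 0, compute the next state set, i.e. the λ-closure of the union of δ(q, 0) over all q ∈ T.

{s2, s3, s5, s6, s7, s8, s14}

s2 on 0 → {s3}.
s7 on 0 → {s5}.
No 0-transition from s3, s6, s8, s14.
Union after reading 0: {s3, s5}.
Now take the λ-closure:
From s3 via λ: add s2.
From s2 via λ: add s8.
From s8 via λ: add s7, s14.
From s14 via λ: add s6.
No new states can be added; the closed set is {s2, s3, s5, s6, s7, s8, s14}.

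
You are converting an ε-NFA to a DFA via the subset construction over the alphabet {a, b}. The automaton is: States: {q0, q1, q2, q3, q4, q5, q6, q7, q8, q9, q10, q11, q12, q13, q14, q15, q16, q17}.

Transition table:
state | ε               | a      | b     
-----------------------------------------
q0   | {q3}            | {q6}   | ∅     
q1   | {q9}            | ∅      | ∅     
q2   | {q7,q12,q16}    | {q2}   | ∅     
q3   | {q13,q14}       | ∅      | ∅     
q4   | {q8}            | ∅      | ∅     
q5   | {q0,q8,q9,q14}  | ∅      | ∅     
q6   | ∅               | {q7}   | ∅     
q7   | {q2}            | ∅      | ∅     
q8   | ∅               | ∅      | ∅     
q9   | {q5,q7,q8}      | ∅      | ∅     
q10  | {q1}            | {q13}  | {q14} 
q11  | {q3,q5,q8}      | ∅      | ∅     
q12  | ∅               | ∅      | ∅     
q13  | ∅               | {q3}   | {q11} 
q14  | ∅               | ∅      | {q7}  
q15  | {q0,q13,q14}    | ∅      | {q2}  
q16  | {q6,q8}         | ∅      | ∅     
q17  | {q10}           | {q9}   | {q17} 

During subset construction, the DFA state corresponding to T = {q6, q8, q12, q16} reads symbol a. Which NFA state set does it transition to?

q6 on a → {q7}.
No a-transition from q8, q12, q16.
Union after reading a: {q7}.
Now take the ε-closure:
From q7 via ε: add q2.
From q2 via ε: add q12, q16.
From q16 via ε: add q6, q8.
No new states can be added; the closed set is {q2, q6, q7, q8, q12, q16}.

{q2, q6, q7, q8, q12, q16}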